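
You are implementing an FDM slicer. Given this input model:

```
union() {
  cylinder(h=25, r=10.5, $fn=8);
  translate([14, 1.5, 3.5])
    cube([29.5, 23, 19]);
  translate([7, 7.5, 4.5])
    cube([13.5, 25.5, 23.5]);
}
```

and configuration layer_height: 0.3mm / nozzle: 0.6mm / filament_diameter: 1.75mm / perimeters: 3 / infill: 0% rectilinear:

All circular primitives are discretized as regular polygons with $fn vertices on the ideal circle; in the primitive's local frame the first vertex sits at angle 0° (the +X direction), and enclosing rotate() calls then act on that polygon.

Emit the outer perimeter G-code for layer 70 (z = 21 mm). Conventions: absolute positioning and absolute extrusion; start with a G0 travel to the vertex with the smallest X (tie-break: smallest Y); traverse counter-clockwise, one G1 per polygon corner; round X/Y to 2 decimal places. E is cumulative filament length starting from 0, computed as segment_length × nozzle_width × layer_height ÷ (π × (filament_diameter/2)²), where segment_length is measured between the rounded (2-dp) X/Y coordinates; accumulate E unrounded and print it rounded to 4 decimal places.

At z = 21 mm: the r=10.5 cylinder gives a regular 8-gon of circumradius 10.5 (constant along its height); the cube at (14, 1.5) is present — its section is the full 29.5×23 rectangle; the cube at (7, 7.5) is present — its section is the full 13.5×25.5 rectangle; Taking the union: the regions partially overlap (shared area 110.51 mm²), so overlapping operands fuse into one piece — 1 connected region. The outline is a single polygon with 17 vertices. Extrusion per mm of travel: 0.6 × 0.3 / (π × 0.875²) = 0.074835. Accumulating E over each segment gives final E = 14.9424.

G0 X-10.50 Y0.00 Z21.00
G1 X-7.42 Y-7.42 E0.6012
G1 X0.00 Y-10.50 E1.2024
G1 X7.42 Y-7.42 E1.8036
G1 X10.50 Y0.00 E2.4049
G1 X7.42 Y7.42 E3.0061
G1 X7.24 Y7.50 E3.0208
G1 X14.00 Y7.50 E3.5267
G1 X14.00 Y1.50 E3.9757
G1 X43.50 Y1.50 E6.1834
G1 X43.50 Y24.50 E7.9046
G1 X20.50 Y24.50 E9.6258
G1 X20.50 Y33.00 E10.2619
G1 X7.00 Y33.00 E11.2722
G1 X7.00 Y7.60 E13.1730
G1 X0.00 Y10.50 E13.7400
G1 X-7.42 Y7.42 E14.3412
G1 X-10.50 Y0.00 E14.9424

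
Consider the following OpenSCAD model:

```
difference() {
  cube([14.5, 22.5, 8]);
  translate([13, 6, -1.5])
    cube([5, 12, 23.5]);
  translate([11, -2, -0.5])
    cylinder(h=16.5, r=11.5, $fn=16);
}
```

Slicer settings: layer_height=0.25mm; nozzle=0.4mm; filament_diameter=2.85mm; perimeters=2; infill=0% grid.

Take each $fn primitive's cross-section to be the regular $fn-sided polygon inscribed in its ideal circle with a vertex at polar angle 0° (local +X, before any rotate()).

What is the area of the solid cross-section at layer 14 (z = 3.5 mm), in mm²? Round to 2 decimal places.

202.06 mm²

At z = 3.5 mm: the cube is present — its section is the full 14.5×22.5 rectangle (area 326.25 mm²); the 5×12 cube at (13, 6) contributes its full rectangle (area 60.00 mm²); the cylinder at (11, -2): section is a regular 16-gon, circumradius r=11.5 (area = (16/2)·11.500²·sin(360°/16) = 404.88 mm²); Taking the first minus the rest: starting from the 14.5×22.5 cube (326.25 mm²), the 5×12 cube at (13, 6) partially overlaps it — only the 18.00 mm² overlap (of its 60.00 mm²) is removed, clipping the outline; the r=11.5 cylinder at (11, -2) partially overlaps it — only the 106.19 mm² overlap (of its 404.88 mm²) is removed, clipping the outline — area = 202.06 mm². Overall, the cross-section is a single solid region. Net area = 202.06 mm².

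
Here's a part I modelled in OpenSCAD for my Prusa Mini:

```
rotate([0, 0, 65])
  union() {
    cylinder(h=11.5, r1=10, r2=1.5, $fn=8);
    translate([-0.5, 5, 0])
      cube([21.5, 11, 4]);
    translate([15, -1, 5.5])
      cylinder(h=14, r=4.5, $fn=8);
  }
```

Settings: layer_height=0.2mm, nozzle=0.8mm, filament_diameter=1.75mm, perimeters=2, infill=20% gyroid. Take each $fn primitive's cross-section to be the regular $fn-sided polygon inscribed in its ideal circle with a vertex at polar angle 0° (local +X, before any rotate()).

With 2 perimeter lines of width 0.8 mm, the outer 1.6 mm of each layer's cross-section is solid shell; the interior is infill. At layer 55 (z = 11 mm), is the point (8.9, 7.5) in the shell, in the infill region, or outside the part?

At z = 11 mm: the cone: at t=0.957 of its height the radius interpolates to r₁+(r₂−r₁)t = 1.870, giving a regular 8-gon of that circumradius; the cube at (-0.5, 5) is absent (z outside [0, 4]); the r=4.5 cylinder at (15, -1) contributes a regular 8-gon of circumradius 4.5; Merging all regions: the 2 present regions are separate (no shared area or edge), so areas and boundary lengths simply add and each stays a separate island — 2 connected regions; (rotated 65° about Z; rotation is an isometry so areas/perimeters/island counts are preserved). Overall, the cross-section has 2 separate islands. Undo the 65° rotation: the query point maps to (10.559, -4.897) in the un-rotated model frame. The nearest boundary edge runs (15.00, -5.50)→(11.82, -4.18); distance from the point to it = 1.45 mm. The point is not inside any of the regions above, so it lies outside the cross-section (1.45 mm from the nearest boundary).

outside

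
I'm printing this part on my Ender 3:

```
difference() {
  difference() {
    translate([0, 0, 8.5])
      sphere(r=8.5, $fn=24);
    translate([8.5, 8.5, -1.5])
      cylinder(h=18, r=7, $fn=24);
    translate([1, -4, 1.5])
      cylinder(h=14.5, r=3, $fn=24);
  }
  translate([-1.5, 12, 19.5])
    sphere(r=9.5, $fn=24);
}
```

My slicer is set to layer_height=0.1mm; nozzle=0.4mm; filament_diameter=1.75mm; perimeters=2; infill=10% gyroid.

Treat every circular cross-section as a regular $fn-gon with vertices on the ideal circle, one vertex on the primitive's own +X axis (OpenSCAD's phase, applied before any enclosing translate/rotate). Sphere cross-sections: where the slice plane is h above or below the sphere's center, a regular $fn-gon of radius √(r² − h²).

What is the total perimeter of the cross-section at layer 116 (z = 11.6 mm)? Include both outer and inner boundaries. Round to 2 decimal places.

68.71 mm

At z = 11.6 mm: the r=8.5 sphere slices to a regular 24-gon of circumradius 7.915 (√(r²−h²) with h=3.1 from center) (perimeter = 2·24·7.915·sin(180°/24) = 49.59 mm); the cylinder at (8.5, 8.5): section is a regular 24-gon, circumradius r=7 (perimeter = 2·24·7.000·sin(180°/24) = 43.86 mm); the r=3 cylinder at (1, -4) contributes a regular 24-gon of circumradius 3 (perimeter = 2·24·3.000·sin(180°/24) = 18.80 mm); Taking the first minus the rest: starting from the r=8.5 sphere, the r=7 cylinder at (8.5, 8.5) partially overlaps it — only the 16.57 mm² overlap (of its 152.19 mm²) is removed, clipping the outline; the r=3 cylinder at (1, -4) lies wholly inside it (removes its full 27.95 mm² and its 18.80 mm outline becomes a hole wall) — boundary (outer + 1 inner loop) = 68.58 mm; the sphere at (-1.5, 12): section is a regular 24-gon, circumradius = √(r²−h²) = √(9.5²−7.9²) = 5.276 (perimeter = 2·24·5.276·sin(180°/24) = 33.06 mm); After the difference (first − rest): starting from that combined region, the r=9.5 sphere at (-1.5, 12) partially overlaps it — only the 3.40 mm² overlap (of its 86.47 mm²) is removed, clipping the outline — boundary (outer + 1 inner loop) = 68.71 mm. Overall, the cross-section is one region with 1 hole. Total boundary length (outer + inner) = 68.71 mm.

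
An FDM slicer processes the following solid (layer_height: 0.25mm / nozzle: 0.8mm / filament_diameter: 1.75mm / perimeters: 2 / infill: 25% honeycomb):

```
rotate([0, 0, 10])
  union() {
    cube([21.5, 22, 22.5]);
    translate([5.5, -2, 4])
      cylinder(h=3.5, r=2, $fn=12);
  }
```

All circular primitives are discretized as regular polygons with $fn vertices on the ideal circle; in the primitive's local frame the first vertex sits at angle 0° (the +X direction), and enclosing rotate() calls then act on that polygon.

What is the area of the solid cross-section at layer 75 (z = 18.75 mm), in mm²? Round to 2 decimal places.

At z = 18.75 mm: the cube is present — its section is the full 21.5×22 rectangle (area 473.00 mm²); the cylinder at (5.5, -2) does not reach this height (z outside [4, 7.5]); Combining (union): only the 21.5×22 cube is present, so the union is just that shape — area = 473.00 mm²; (rotated 10° about Z; rotation is an isometry so areas/perimeters/island counts are preserved). Overall, the cross-section is a single solid region. Net area = 473.00 mm².

473.00 mm²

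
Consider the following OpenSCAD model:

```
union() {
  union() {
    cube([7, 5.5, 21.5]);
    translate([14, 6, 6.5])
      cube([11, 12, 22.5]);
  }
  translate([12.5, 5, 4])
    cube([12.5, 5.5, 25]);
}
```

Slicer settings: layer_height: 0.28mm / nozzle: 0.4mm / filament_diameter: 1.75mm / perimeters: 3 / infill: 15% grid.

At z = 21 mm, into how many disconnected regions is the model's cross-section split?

2

At z = 21 mm: the cube (footprint 7×5.5) is included at this height; the cube at (14, 6) is present — its section is the full 11×12 rectangle; Combining (union): the 2 present regions are separate (no shared area or edge), so areas and boundary lengths simply add and each stays a separate island — 2 connected regions; the cube at (12.5, 5) (footprint 12.5×5.5) is included at this height; Taking the union: the regions partially overlap (shared area 49.50 mm²), so overlapping operands fuse into one piece — 2 connected regions. The result has 2 disconnected regions.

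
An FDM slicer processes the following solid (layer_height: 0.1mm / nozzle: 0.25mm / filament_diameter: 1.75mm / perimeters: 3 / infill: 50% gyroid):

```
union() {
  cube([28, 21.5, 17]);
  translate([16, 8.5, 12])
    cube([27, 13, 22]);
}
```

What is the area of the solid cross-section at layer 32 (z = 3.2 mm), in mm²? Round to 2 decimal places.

At z = 3.2 mm: the cube (footprint 28×21.5) is included at this height (area 602.00 mm²); the cube at (16, 8.5) does not reach this height (z outside [12, 34]); Merging all regions: only the 28×21.5 cube is present, so the union is just that shape — area = 602.00 mm². Overall, the cross-section is a single solid region. Net area = 602.00 mm².

602.00 mm²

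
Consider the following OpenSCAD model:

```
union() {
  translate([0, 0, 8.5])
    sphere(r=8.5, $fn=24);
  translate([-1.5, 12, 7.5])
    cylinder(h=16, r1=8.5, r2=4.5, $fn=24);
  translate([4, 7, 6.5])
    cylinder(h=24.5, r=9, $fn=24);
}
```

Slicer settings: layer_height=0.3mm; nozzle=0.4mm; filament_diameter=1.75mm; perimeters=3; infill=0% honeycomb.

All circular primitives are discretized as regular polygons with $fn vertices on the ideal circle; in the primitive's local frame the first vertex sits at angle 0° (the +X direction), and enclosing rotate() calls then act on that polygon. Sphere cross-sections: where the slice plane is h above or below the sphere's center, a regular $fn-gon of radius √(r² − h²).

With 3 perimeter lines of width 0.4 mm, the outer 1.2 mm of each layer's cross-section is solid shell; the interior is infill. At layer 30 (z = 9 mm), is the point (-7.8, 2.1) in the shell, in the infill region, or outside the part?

shell

At z = 9 mm: the sphere: section is a regular 24-gon, circumradius = √(r²−h²) = √(8.5²−0.5²) = 8.485; the cone at (-1.5, 12) (r1=8.5→r2=4.5) has section circumradius 8.125 here — a regular 24-gon; the cylinder at (4, 7): section is a regular 24-gon, circumradius r=9; Combining (union): the regions partially overlap (shared area 209.12 mm²), so overlapping operands fuse into one piece — 1 connected region. Overall, the cross-section is a single solid region. The nearest boundary edge runs (-8.20, 2.20)→(-7.35, 4.24); distance from the point to it = 0.40 mm. The point is inside the cross-section, 0.40 mm from the nearest boundary — within the 1.2 mm shell band (3 × 0.4).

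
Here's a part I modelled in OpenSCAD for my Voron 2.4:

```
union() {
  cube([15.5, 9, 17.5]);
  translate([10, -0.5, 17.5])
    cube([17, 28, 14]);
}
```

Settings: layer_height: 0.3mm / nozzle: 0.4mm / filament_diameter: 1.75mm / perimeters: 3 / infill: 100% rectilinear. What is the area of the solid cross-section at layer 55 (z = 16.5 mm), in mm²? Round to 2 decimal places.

139.50 mm²

At z = 16.5 mm: the cube (footprint 15.5×9) is included at this height (area 139.50 mm²); the cube at (10, -0.5) is not intersected at this z (z outside [17.5, 31.5]); Taking the union: only the 15.5×9 cube is present, so the union is just that shape — area = 139.50 mm². Overall, the cross-section is a single solid region. Net area = 139.50 mm².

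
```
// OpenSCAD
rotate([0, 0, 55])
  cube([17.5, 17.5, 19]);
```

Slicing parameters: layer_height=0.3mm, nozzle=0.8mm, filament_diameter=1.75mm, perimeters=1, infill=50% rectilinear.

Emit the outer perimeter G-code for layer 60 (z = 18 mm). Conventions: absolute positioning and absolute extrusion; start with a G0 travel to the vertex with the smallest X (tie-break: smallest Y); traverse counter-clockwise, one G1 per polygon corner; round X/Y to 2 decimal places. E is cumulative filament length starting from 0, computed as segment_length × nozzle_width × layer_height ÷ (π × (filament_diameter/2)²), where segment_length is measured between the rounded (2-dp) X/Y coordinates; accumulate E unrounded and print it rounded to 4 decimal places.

At z = 18 mm: the cube is present — its section is the full 17.5×17.5 rectangle; (whole slice rotated 55° about Z — lengths, areas and connectivity unchanged). The outline is a single polygon with 4 vertices. Extrusion per mm of travel: 0.8 × 0.3 / (π × 0.875²) = 0.099780. Accumulating E over each segment gives final E = 6.9854.

G0 X-14.34 Y10.04 Z18.00
G1 X0.00 Y0.00 E1.7467
G1 X10.04 Y14.34 E3.4934
G1 X-4.30 Y24.37 E5.2395
G1 X-14.34 Y10.04 E6.9854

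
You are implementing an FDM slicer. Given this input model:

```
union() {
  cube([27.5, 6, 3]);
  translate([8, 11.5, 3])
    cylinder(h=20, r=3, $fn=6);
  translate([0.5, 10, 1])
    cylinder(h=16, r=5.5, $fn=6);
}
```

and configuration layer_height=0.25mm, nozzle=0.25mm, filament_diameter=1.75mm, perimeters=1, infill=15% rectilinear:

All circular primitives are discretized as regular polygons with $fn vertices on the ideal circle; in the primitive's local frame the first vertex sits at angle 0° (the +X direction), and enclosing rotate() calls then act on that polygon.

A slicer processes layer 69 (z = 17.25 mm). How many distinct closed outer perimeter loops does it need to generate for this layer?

1

At z = 17.25 mm: the cube is absent (z outside [0, 3]); the r=3 cylinder at (8, 11.5) contributes a regular 6-gon of circumradius 3; the cylinder at (0.5, 10) is absent (z outside [1, 17]); Merging all regions: only the r=3 cylinder at (8, 11.5) is present, so the union is just that shape — 1 connected region. The result has 1 disconnected region.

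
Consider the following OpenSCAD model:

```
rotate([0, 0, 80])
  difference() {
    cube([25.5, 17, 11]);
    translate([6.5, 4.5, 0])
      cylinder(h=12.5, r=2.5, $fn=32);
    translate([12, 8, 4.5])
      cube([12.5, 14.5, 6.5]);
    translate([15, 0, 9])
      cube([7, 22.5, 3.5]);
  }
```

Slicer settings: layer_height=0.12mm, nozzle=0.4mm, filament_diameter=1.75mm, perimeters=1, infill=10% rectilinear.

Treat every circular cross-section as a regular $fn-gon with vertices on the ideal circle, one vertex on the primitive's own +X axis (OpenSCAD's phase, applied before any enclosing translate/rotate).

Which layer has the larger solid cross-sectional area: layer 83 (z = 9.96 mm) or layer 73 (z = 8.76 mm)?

Layer 83 (z = 9.96): the cube (footprint 25.5×17) is included at this height (area 433.50 mm²); the r=2.5 cylinder at (6.5, 4.5) contributes a regular 32-gon of circumradius 2.5 (area = (32/2)·2.500²·sin(360°/32) = 19.51 mm²); the 12.5×14.5 cube at (12, 8) contributes its full rectangle (area 181.25 mm²); the 7×22.5 cube at (15, 0) contributes its full rectangle (area 157.50 mm²); Subtracting the remaining from the first: starting from the 25.5×17 cube (433.50 mm²), the r=2.5 cylinder at (6.5, 4.5) lies wholly inside it (removes its full 19.51 mm² and its 15.68 mm outline becomes a hole wall); the 12.5×14.5 cube at (12, 8) partially overlaps it — only the 112.50 mm² overlap (of its 181.25 mm²) is removed, clipping the outline; the 7×22.5 cube at (15, 0) partially overlaps it — only the 56.00 mm² overlap (of its 157.50 mm²) is removed, clipping the outline — area = 245.49 mm²; (rotated 80° about Z; rotation is an isometry so areas/perimeters/island counts are preserved). So its area = 245.49 mm². Layer 73 (z = 8.76): the cube is present — its section is the full 25.5×17 rectangle (area 433.50 mm²); the r=2.5 cylinder at (6.5, 4.5) contributes a regular 32-gon of circumradius 2.5 (area = (32/2)·2.500²·sin(360°/32) = 19.51 mm²); the cube at (12, 8) (footprint 12.5×14.5) is included at this height (area 181.25 mm²); the cube at (15, 0) is absent (z outside [9, 12.5]); After the difference (first − rest): starting from the 25.5×17 cube (433.50 mm²), the r=2.5 cylinder at (6.5, 4.5) lies wholly inside it (removes its full 19.51 mm² and its 15.68 mm outline becomes a hole wall); the 12.5×14.5 cube at (12, 8) partially overlaps it — only the 112.50 mm² overlap (of its 181.25 mm²) is removed, clipping the outline — area = 301.49 mm²; (whole slice rotated 80° about Z — lengths, areas and connectivity unchanged). So its area = 301.49 mm². Layer 73 is larger (301.49 vs 245.49 mm²).

layer 73 (z = 8.76 mm)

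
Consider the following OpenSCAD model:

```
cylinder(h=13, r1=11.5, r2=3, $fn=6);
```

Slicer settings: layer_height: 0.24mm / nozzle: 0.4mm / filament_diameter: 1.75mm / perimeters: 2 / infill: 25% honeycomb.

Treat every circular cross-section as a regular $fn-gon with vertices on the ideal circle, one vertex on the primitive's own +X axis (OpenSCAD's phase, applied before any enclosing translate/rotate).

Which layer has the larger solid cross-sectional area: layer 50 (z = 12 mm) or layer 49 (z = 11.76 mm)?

layer 49 (z = 11.76 mm)

Layer 50 (z = 12): the cone contributes a regular 6-gon of circumradius 3.654 (interpolated between r1=11.5 and r2=3 at t=0.923) (area = (6/2)·3.654²·sin(360°/6) = 34.69 mm²). So its area = 34.69 mm². Layer 49 (z = 11.76): the cone (r1=11.5→r2=3) has section circumradius 3.811 here — a regular 6-gon (area = (6/2)·3.811²·sin(360°/6) = 37.73 mm²). So its area = 37.73 mm². Layer 49 is larger (37.73 vs 34.69 mm²).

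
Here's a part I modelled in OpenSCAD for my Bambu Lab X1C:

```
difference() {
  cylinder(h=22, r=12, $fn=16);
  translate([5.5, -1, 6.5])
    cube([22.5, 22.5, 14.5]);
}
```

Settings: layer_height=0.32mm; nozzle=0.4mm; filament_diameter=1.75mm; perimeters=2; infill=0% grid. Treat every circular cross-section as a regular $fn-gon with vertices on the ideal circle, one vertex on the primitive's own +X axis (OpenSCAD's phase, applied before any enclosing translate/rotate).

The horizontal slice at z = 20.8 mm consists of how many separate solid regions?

1

At z = 20.8 mm: the r=12 cylinder contributes a regular 16-gon of circumradius 12; the cube at (5.5, -1) (footprint 22.5×22.5) is included at this height; Subtracting the remaining from the first: starting from the r=12 cylinder, the 22.5×22.5 cube at (5.5, -1) partially overlaps it — only the 53.82 mm² overlap (of its 506.25 mm²) is removed, clipping the outline — 1 connected region. The result has 1 disconnected region.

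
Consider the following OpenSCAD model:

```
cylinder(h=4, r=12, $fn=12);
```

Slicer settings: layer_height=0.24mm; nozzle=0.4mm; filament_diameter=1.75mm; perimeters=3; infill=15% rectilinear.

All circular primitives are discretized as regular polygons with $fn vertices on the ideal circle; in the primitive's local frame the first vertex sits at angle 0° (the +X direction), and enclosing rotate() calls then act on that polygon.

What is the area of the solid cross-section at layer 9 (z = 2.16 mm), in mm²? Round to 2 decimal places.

432.00 mm²

At z = 2.16 mm: the r=12 cylinder gives a regular 12-gon of circumradius 12 (constant along its height) (area = (12/2)·12.000²·sin(360°/12) = 432.00 mm²). Overall, the cross-section is a single solid region. Net area = 432.00 mm².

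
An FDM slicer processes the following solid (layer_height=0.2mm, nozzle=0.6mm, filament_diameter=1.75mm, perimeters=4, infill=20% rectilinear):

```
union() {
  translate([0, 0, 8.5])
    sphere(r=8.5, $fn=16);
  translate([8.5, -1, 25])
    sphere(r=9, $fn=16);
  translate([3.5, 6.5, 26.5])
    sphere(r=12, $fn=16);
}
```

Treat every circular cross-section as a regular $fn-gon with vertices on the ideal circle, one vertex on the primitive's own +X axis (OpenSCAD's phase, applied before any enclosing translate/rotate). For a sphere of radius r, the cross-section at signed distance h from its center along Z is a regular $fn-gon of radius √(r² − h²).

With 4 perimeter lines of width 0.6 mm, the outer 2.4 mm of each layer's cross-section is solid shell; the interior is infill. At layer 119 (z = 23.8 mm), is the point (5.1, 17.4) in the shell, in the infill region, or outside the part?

shell

At z = 23.8 mm: the sphere is not intersected at this z (|z−center|=15.300 > r=8.5); the r=9 sphere at (8.5, -1) contributes a regular 16-gon of circumradius √(9²−1.2²) = 8.920; the r=12 sphere at (3.5, 6.5) contributes a regular 16-gon of circumradius √(12²−2.7²) = 11.692; Combining (union): the regions partially overlap (shared area 144.42 mm²), so overlapping operands fuse into one piece — 1 connected region. Overall, the cross-section is a single solid region. The nearest boundary edge runs (3.50, 18.19)→(7.97, 17.30); distance from the point to it = 0.46 mm. The point is inside the cross-section, 0.46 mm from the nearest boundary — within the 2.4 mm shell band (4 × 0.6).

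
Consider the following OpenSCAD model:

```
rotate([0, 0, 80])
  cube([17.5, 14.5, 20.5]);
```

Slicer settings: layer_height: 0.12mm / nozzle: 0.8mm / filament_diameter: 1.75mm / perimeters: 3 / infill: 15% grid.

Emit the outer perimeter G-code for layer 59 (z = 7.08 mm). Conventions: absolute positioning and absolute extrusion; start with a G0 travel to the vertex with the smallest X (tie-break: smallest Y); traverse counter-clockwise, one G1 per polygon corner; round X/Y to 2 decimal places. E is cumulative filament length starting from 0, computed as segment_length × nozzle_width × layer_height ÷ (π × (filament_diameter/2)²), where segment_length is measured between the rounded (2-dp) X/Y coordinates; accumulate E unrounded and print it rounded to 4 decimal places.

At z = 7.08 mm: the cube is present — its section is the full 17.5×14.5 rectangle; (rotated 80° about Z; rotation is an isometry so areas/perimeters/island counts are preserved). The outline is a single polygon with 4 vertices. Extrusion per mm of travel: 0.8 × 0.12 / (π × 0.875²) = 0.039912. Accumulating E over each segment gives final E = 2.5541.

G0 X-14.28 Y2.52 Z7.08
G1 X0.00 Y0.00 E0.5788
G1 X3.04 Y17.23 E1.2771
G1 X-11.24 Y19.75 E1.8558
G1 X-14.28 Y2.52 E2.5541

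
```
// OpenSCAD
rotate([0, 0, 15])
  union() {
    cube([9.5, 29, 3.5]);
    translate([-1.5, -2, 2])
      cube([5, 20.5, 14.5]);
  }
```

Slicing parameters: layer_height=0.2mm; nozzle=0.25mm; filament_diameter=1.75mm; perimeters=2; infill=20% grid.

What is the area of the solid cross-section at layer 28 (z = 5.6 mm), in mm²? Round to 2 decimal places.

102.50 mm²

At z = 5.6 mm: the cube is not intersected at this z (z outside [0, 3.5]); the cube at (-1.5, -2) is present — its section is the full 5×20.5 rectangle (area 102.50 mm²); Taking the union: only the 5×20.5 cube at (-1.5, -2) is present, so the union is just that shape — area = 102.50 mm²; (whole slice rotated 15° about Z — lengths, areas and connectivity unchanged). Overall, the cross-section is a single solid region. Net area = 102.50 mm².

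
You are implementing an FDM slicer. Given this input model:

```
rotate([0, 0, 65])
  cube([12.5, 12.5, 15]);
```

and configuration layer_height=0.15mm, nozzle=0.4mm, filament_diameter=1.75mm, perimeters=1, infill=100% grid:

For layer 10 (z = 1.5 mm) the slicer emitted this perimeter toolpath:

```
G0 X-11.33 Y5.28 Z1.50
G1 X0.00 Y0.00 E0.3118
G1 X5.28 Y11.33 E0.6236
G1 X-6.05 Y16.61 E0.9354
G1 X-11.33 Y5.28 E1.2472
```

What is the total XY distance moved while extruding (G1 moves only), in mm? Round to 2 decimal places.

Sum the Euclidean lengths of each G1 segment: total = 50.00 mm.

50.00 mm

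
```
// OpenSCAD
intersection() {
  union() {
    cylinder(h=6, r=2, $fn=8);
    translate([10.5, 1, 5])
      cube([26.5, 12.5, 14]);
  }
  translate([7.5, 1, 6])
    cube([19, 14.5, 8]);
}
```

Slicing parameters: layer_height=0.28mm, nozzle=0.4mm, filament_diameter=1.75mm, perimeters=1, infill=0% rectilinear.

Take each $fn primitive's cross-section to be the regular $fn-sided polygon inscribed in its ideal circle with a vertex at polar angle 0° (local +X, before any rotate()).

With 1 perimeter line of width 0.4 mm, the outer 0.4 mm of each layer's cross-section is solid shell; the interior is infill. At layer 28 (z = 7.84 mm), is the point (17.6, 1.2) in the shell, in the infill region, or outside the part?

shell

At z = 7.84 mm: the cylinder is absent (z outside [0, 6]); the 26.5×12.5 cube at (10.5, 1) contributes its full rectangle; Merging all regions: only the 26.5×12.5 cube at (10.5, 1) is present, so the union is just that shape — 1 connected region; the cube at (7.5, 1) (footprint 19×14.5) is included at this height; Keeping only the common overlap: the 19×14.5 cube at (7.5, 1) partially overlaps that combined region; clipping to the common part keeps 200.00 mm² — 1 connected region. Overall, the cross-section is a single solid region. The nearest boundary edge runs (26.50, 1.00)→(10.50, 1.00); distance from the point to it = 0.20 mm. The point is inside the cross-section, 0.20 mm from the nearest boundary — within the 0.4 mm shell band (1 × 0.4).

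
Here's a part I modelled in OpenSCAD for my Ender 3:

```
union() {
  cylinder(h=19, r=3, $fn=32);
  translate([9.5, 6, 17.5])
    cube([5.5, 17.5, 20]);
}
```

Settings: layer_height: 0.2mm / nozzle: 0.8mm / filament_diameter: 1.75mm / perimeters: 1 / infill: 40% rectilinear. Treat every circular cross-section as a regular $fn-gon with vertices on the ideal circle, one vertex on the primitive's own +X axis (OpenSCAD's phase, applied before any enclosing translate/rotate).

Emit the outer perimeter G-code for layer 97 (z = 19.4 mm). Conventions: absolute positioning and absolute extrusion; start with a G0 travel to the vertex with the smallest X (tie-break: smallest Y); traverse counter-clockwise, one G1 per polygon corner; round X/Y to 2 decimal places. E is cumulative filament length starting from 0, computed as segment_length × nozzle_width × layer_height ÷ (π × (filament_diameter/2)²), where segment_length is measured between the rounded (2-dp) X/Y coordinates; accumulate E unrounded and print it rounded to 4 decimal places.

G0 X9.50 Y6.00 Z19.40
G1 X15.00 Y6.00 E0.3659
G1 X15.00 Y23.50 E1.5300
G1 X9.50 Y23.50 E1.8958
G1 X9.50 Y6.00 E3.0599

At z = 19.4 mm: the cylinder does not reach this height (z outside [0, 19]); the cube at (9.5, 6) is present — its section is the full 5.5×17.5 rectangle; Combining (union): only the 5.5×17.5 cube at (9.5, 6) is present, so the union is just that shape — 1 connected region. The outline is a single polygon with 4 vertices. Extrusion per mm of travel: 0.8 × 0.2 / (π × 0.875²) = 0.066520. Accumulating E over each segment gives final E = 3.0599.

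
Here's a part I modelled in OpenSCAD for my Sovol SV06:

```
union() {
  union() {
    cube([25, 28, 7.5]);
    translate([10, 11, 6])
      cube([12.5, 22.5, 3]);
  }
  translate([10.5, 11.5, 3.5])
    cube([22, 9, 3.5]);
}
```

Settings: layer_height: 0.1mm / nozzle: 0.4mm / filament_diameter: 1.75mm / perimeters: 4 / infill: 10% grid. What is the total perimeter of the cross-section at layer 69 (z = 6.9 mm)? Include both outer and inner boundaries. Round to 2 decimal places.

132.00 mm

At z = 6.9 mm: the cube (footprint 25×28) is included at this height (perimeter 106.00 mm); the 12.5×22.5 cube at (10, 11) contributes its full rectangle (perimeter 70.00 mm); Taking the union: the regions partially overlap (shared area 212.50 mm²), so the edge portions inside another operand are dropped and the merged outline is re-measured after clipping — boundary = 117.00 mm; the 22×9 cube at (10.5, 11.5) contributes its full rectangle (perimeter 62.00 mm); Merging all regions: the regions partially overlap (shared area 130.50 mm²), so the edge portions inside another operand are dropped and the merged outline is re-measured after clipping — boundary = 132.00 mm. Overall, the cross-section is a single solid region. Total boundary length (outer) = 132.00 mm.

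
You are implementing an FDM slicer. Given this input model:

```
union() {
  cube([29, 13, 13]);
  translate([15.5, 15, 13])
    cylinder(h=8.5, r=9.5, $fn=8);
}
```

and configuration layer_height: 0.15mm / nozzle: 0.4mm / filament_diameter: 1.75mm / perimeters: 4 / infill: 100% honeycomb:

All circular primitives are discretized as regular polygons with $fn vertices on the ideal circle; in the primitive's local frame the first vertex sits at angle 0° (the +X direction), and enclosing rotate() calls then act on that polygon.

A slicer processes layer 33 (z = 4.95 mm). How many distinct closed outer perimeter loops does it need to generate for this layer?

At z = 4.95 mm: the 29×13 cube contributes its full rectangle; the cylinder at (15.5, 15) is not intersected at this z (z outside [13, 21.5]); Merging all regions: only the 29×13 cube is present, so the union is just that shape — 1 connected region. The result has 1 disconnected region.

1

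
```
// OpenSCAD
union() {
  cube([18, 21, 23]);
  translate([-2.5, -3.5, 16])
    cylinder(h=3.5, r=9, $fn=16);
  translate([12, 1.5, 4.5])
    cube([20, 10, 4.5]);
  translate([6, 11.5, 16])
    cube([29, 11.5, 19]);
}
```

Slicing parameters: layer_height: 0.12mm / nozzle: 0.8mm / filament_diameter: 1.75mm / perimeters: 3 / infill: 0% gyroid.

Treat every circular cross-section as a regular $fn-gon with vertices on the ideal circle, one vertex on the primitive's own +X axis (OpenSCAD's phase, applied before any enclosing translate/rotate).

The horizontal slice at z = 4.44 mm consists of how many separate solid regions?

At z = 4.44 mm: the 18×21 cube contributes its full rectangle; the cylinder at (-2.5, -3.5) is not intersected at this z (z outside [16, 19.5]); the cube at (12, 1.5) is not intersected at this z (z outside [4.5, 9]); the cube at (6, 11.5) is absent (z outside [16, 35]); Taking the union: only the 18×21 cube is present, so the union is just that shape — 1 connected region. The result has 1 disconnected region.

1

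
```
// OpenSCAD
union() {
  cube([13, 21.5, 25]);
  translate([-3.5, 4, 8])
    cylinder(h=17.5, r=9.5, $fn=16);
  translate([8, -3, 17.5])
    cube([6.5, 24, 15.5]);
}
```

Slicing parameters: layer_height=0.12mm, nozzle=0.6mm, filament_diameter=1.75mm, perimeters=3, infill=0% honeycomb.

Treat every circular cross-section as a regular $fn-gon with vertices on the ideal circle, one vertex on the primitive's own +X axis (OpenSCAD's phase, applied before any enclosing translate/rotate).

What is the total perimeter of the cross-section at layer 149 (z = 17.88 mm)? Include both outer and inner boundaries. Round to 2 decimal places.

104.07 mm

At z = 17.88 mm: the 13×21.5 cube contributes its full rectangle (perimeter 69.00 mm); the r=9.5 cylinder at (-3.5, 4) contributes a regular 16-gon of circumradius 9.5 (perimeter = 2·16·9.500·sin(180°/16) = 59.31 mm); the 6.5×24 cube at (8, -3) contributes its full rectangle (perimeter 61.00 mm); Merging all regions: the regions partially overlap (shared area 164.42 mm²), so the edge portions inside another operand are dropped and the merged outline is re-measured after clipping — boundary = 104.07 mm. Overall, the cross-section is a single solid region. Total boundary length (outer) = 104.07 mm.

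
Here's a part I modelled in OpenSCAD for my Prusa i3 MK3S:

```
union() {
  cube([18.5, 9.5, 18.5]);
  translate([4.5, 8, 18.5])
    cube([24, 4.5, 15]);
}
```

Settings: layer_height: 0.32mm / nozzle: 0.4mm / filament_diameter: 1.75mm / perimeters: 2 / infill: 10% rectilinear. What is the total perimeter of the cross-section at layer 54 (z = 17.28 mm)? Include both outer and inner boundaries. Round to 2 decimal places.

56.00 mm

At z = 17.28 mm: the cube is present — its section is the full 18.5×9.5 rectangle (perimeter 56.00 mm); the cube at (4.5, 8) is absent (z outside [18.5, 33.5]); Taking the union: only the 18.5×9.5 cube is present, so the union is just that shape — boundary = 56.00 mm. Overall, the cross-section is a single solid region. Total boundary length (outer) = 56.00 mm.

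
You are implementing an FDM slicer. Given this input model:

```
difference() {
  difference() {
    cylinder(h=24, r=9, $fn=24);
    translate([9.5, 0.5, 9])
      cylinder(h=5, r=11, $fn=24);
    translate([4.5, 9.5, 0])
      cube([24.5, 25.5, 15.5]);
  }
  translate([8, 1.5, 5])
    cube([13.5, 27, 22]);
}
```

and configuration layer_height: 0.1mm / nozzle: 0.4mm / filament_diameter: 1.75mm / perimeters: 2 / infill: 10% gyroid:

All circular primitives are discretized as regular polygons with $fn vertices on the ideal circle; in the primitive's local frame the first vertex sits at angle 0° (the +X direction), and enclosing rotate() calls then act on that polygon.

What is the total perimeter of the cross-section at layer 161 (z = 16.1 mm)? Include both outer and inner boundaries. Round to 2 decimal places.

57.04 mm

At z = 16.1 mm: the cylinder: section is a regular 24-gon, circumradius r=9 (perimeter = 2·24·9.000·sin(180°/24) = 56.39 mm); the cylinder at (9.5, 0.5) is absent (z outside [9, 14]); the cube at (4.5, 9.5) is absent (z outside [0, 15.5]); After the difference (first − rest): none of the subtracted shapes is present at this height, so the r=9 cylinder is unchanged — boundary = 56.39 mm; the cube at (8, 1.5) (footprint 13.5×27) is included at this height (perimeter 81.00 mm); After the difference (first − rest): starting from the result so far, the 13.5×27 cube at (8, 1.5) partially overlaps it — only the 1.20 mm² overlap (of its 364.50 mm²) is removed, clipping the outline — boundary = 57.04 mm. Overall, the cross-section is a single solid region. Total boundary length (outer) = 57.04 mm.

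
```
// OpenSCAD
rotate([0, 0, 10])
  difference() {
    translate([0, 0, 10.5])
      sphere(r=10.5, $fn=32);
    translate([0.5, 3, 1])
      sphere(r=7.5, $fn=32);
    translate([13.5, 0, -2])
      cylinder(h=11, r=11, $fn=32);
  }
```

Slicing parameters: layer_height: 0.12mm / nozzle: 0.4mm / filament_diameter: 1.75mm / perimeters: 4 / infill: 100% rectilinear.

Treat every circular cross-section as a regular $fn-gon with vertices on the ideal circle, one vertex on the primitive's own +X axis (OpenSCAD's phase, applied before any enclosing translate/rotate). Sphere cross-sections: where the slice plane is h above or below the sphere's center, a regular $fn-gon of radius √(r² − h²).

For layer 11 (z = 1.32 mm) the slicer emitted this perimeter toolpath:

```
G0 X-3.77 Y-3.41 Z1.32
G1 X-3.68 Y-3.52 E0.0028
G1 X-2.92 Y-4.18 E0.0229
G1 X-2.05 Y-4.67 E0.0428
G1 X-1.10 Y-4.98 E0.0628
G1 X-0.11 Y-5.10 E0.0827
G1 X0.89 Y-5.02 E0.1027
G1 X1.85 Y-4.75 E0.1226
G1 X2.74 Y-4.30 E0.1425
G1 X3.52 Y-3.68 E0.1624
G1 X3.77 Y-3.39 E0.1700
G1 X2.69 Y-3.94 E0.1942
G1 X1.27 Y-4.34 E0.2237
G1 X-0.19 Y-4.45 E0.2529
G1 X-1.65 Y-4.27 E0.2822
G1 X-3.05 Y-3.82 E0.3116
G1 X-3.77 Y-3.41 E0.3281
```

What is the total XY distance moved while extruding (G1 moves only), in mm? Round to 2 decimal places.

Sum the Euclidean lengths of each G1 segment: total = 16.44 mm.

16.44 mm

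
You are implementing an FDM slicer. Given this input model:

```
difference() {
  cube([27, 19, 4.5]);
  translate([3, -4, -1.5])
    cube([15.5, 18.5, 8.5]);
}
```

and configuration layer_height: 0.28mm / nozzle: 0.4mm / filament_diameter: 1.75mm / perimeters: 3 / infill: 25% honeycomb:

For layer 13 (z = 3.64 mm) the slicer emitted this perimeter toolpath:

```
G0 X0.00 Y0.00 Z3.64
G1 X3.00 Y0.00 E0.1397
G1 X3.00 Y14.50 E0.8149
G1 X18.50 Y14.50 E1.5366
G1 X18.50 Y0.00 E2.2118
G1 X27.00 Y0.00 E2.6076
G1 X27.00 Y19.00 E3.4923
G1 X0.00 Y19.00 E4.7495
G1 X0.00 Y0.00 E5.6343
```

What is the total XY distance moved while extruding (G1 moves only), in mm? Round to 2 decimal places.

121.00 mm

Sum the Euclidean lengths of each G1 segment: total = 121.00 mm.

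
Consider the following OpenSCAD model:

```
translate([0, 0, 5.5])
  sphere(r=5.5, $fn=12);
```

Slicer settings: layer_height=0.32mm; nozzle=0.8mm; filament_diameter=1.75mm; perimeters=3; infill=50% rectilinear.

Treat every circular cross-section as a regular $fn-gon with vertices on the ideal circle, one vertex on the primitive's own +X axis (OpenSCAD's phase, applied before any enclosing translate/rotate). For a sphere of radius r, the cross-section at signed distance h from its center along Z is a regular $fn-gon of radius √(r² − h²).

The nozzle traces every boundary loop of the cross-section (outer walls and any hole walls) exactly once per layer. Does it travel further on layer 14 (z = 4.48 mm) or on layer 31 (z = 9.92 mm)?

Layer 14 (z = 4.48): the r=5.5 sphere contributes a regular 12-gon of circumradius √(5.5²−1.02²) = 5.405 (perimeter = 2·12·5.405·sin(180°/12) = 33.57 mm). So its perimeter = 33.57 mm. Layer 31 (z = 9.92): the sphere: section is a regular 12-gon, circumradius = √(r²−h²) = √(5.5²−4.42²) = 3.273 (perimeter = 2·12·3.273·sin(180°/12) = 20.33 mm). So its perimeter = 20.33 mm. Layer 14 is larger (33.57 vs 20.33 mm).

layer 14 (z = 4.48 mm)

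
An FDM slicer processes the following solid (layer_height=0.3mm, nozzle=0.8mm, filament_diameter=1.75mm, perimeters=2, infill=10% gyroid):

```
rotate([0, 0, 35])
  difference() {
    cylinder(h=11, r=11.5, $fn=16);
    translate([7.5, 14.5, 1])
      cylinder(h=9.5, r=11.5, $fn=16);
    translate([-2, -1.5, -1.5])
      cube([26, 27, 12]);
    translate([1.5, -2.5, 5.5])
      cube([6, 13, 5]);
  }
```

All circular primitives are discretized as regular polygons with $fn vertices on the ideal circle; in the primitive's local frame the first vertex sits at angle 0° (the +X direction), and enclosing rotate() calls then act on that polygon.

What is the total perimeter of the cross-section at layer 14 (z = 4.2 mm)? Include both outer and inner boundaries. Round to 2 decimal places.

74.88 mm

At z = 4.2 mm: the r=11.5 cylinder gives a regular 16-gon of circumradius 11.5 (constant along its height) (perimeter = 2·16·11.500·sin(180°/16) = 71.79 mm); the r=11.5 cylinder at (7.5, 14.5) gives a regular 16-gon of circumradius 11.5 (constant along its height) (perimeter = 2·16·11.500·sin(180°/16) = 71.79 mm); the cube at (-2, -1.5) is present — its section is the full 26×27 rectangle (perimeter 106.00 mm); the cube at (1.5, -2.5) is absent (z outside [5.5, 10.5]); After the difference (first − rest): starting from the r=11.5 cylinder, the r=11.5 cylinder at (7.5, 14.5) partially overlaps it — only the 69.26 mm² overlap (of its 404.88 mm²) is removed, clipping the outline; the 26×27 cube at (-2, -1.5) partially overlaps it — only the 76.59 mm² overlap (of its 702.00 mm²) is removed, clipping the outline — boundary = 74.88 mm; (whole slice rotated 35° about Z — lengths, areas and connectivity unchanged). Overall, the cross-section is a single solid region. Total boundary length (outer) = 74.88 mm.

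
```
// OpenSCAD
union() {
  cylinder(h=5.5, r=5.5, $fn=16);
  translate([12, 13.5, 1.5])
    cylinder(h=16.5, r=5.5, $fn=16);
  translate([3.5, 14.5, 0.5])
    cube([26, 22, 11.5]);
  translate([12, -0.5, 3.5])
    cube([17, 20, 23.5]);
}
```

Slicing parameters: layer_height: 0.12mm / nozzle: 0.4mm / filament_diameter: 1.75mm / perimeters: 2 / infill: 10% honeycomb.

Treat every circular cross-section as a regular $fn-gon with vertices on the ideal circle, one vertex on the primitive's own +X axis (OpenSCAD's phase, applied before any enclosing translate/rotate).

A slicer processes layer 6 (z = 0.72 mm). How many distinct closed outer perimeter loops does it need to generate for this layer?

At z = 0.72 mm: the cylinder: section is a regular 16-gon, circumradius r=5.5; the cylinder at (12, 13.5) is absent (z outside [1.5, 18]); the cube at (3.5, 14.5) is present — its section is the full 26×22 rectangle; the cube at (12, -0.5) is not intersected at this z (z outside [3.5, 27]); Taking the union: the 2 present regions are separate (no shared area or edge), so areas and boundary lengths simply add and each stays a separate island — 2 connected regions. The result has 2 disconnected regions.

2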